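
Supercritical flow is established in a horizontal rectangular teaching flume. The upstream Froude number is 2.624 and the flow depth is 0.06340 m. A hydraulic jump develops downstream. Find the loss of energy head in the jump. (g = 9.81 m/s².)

Fr₁ = 2.624 (given).
Bélanger equation: y₂/y₁ = ½[√(1 + 8Fr₁²) − 1] = ½[√56.083 − 1] = 3.244.
y₂ = 3.244 × 0.06340 = 0.2057 m.
Head loss: ΔE = (y₂ − y₁)³/(4y₁y₂) = (0.2057 − 0.06340)³/(4×0.06340×0.2057) = 0.002881/0.05216 = 0.05523 m.

ΔE = 0.05523 m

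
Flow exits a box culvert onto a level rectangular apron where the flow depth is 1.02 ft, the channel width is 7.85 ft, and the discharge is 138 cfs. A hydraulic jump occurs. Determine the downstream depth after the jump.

q = Q/b = 138/7.85 = 17.6 ft²/s; V₁ = q/y₁ = 17.2 ft/s. Fr₁ = V₁/√(g·y₁) = 3.01.
From the momentum equation for a rectangular channel, y₂/y₁ = ½[√(1 + 8Fr₁²) − 1] = ½[√73.35 − 1] = 3.78.
y₂ = 3.78 × 1.02 = 3.86 ft.

y₂ = 3.86 ft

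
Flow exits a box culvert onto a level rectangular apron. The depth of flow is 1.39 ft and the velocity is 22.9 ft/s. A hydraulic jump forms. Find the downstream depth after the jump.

y₂ = 6.07 ft

Fr₁ = V₁/√(g·y₁) = 22.9/√(32.2×1.39) = 3.42.
Conjugate-depth relation: y₂/y₁ = ½[√(1 + 8Fr₁²) − 1] = ½[√94.73 − 1] = 4.37.
y₂ = 4.37 × 1.39 = 6.07 ft.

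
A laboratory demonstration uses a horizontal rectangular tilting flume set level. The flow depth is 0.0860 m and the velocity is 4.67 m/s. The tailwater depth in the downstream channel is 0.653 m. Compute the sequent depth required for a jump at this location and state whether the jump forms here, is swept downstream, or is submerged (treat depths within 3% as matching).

y₂ = 0.577 m; the jump is submerged

Fr₁ = V₁/√(g·y₁) = 4.67/√(9.81×0.0860) = 5.08.
Bélanger equation: y₂/y₁ = ½[√(1 + 8Fr₁²) − 1] = ½[√207.8 − 1] = 6.71.
y₂ = 6.71 × 0.0860 = 0.577 m.
Tailwater y_tw = 0.653 m: y_tw > y₂, so the jump is submerged.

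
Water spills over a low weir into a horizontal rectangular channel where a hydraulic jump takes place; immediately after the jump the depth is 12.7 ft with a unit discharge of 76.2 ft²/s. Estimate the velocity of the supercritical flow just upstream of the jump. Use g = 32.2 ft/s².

V₂ = q/y₂ = 76.2/12.7 = 6.00 ft/s; Fr₂ = V₂/√(g·y₂) = 0.297.
Since the conjugate-depth ratio holds either way, y₁/y₂ = ½[√(1 + 8Fr₂²) − 1] = ½[√1.704 − 1] = 0.153.
y₁ = 0.153 × 12.7 = 1.94 ft.
V₁ = q/y₁ = 76.2/1.94 = 39.3 ft/s.

V₁ = 39.3 ft/s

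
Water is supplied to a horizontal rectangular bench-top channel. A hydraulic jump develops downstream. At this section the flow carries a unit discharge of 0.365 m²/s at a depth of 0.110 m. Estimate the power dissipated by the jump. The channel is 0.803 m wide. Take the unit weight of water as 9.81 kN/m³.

V₁ = q/y₁ = 0.365/0.110 = 3.32 m/s. Fr₁ = V₁/√(g·y₁) = 3.32/√(9.81×0.110) = 3.19.
By Bélanger, y₂/y₁ = ½[√(1 + 8Fr₁²) − 1] = ½[√82.63 − 1] = 4.04.
y₂ = 4.04 × 0.110 = 0.445 m.
Head loss: ΔE = (y₂ − y₁)³/(4y₁y₂) = (0.445 − 0.110)³/(4×0.110×0.445) = 0.0376/0.196 = 0.192 m.
Q = q·b = 0.365 × 0.803 = 0.293 m³/s. P = γ·Q·ΔE = 9.81 × 0.293 × 0.192 = 0.552 kW.

P = 0.552 kW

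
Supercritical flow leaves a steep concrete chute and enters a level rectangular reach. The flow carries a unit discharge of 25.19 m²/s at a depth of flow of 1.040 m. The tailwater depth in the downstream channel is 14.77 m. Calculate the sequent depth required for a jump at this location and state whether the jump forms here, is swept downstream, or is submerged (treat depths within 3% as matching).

y₂ = 10.65 m; the jump is submerged

V₁ = q/y₁ = 25.19/1.040 = 24.22 m/s. Fr₁ = V₁/√(g·y₁) = 24.22/√(9.81×1.040) = 7.583.
Conjugate-depth relation: y₂/y₁ = ½[√(1 + 8Fr₁²) − 1] = ½[√461.02 − 1] = 10.24.
y₂ = 10.24 × 1.040 = 10.65 m.
Tailwater y_tw = 14.77 m: y_tw > y₂, so the jump is submerged.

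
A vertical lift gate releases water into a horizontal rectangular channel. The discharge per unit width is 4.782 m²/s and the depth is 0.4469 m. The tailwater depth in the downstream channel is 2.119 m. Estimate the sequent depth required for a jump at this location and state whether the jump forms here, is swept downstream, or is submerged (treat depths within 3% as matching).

y₂ = 3.014 m; the jump is swept downstream

V₁ = q/y₁ = 4.782/0.4469 = 10.70 m/s. Fr₁ = V₁/√(g·y₁) = 10.70/√(9.81×0.4469) = 5.110.
Sequent-depth ratio: y₂/y₁ = ½[√(1 + 8Fr₁²) − 1] = ½[√209.93 − 1] = 6.745.
y₂ = 6.745 × 0.4469 = 3.014 m.
Tailwater y_tw = 2.119 m: y_tw < y₂, so the jump is swept downstream.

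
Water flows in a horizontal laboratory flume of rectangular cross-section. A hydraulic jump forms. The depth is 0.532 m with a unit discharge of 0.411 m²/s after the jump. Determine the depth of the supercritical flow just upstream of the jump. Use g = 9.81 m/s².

V₂ = q/y₂ = 0.411/0.532 = 0.773 m/s; Fr₂ = V₂/√(g·y₂) = 0.338.
Applying the sequent-depth relation in reverse, y₁/y₂ = ½[√(1 + 8Fr₂²) − 1] = ½[√1.915 − 1] = 0.192.
y₁ = 0.192 × 0.532 = 0.102 m.

y₁ = 0.102 m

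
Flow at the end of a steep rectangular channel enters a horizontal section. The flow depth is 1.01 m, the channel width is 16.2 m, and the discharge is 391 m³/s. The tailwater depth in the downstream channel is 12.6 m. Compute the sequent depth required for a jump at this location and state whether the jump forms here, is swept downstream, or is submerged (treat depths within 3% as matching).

y₂ = 10.4 m; the jump is submerged

q = Q/b = 391/16.2 = 24.1 m²/s; V₁ = q/y₁ = 23.9 m/s. Fr₁ = V₁/√(g·y₁) = 7.59.
Conjugate-depth relation: y₂/y₁ = ½[√(1 + 8Fr₁²) − 1] = ½[√462.1 − 1] = 10.2.
y₂ = 10.2 × 1.01 = 10.4 m.
Tailwater y_tw = 12.6 m: y_tw > y₂, so the jump is submerged.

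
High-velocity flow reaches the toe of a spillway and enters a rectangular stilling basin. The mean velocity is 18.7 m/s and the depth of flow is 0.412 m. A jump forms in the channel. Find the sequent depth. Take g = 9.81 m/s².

Fr₁ = V₁/√(g·y₁) = 18.7/√(9.81×0.412) = 9.30.
By Bélanger, y₂/y₁ = ½[√(1 + 8Fr₁²) − 1] = ½[√693.2 − 1] = 12.7.
y₂ = 12.7 × 0.412 = 5.22 m.

y₂ = 5.22 m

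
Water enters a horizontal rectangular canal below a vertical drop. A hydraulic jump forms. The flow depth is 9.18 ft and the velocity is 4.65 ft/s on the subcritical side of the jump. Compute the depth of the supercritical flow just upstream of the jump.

Fr₂ = V₂/√(g·y₂) = 4.65/√(32.2×9.18) = 0.270.
From the momentum equation (using Fr₂), y₁/y₂ = ½[√(1 + 8Fr₂²) − 1] = ½[√1.585 − 1] = 0.130.
y₁ = 0.130 × 9.18 = 1.19 ft.

y₁ = 1.19 ft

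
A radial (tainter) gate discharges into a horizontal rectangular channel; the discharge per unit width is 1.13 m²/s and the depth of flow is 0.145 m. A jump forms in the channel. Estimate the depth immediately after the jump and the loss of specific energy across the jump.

V₁ = q/y₁ = 1.13/0.145 = 7.79 m/s. Fr₁ = V₁/√(g·y₁) = 7.79/√(9.81×0.145) = 6.53.
From the momentum equation for a rectangular channel, y₂/y₁ = ½[√(1 + 8Fr₁²) − 1] = ½[√342.6 − 1] = 8.75.
y₂ = 8.75 × 0.145 = 1.27 m.
V₂ = q/y₂ = 1.13/1.27 = 0.890 m/s. E₁ = y₁ + V₁²/2g = 3.24 m; E₂ = y₂ + V₂²/2g = 1.31 m. ΔE = E₁ − E₂ = 1.93 m.

y₂ = 1.27 m; ΔE = 1.93 m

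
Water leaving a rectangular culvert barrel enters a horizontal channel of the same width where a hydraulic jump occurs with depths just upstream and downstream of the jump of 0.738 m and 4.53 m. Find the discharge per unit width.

q = 9.29 m²/s

For a rectangular channel the momentum equation gives q² = ½·g·y₁·y₂·(y₁ + y₂) = ½×9.81×0.738×4.53×5.27 = 86.4.
q = √86.4 = 9.29 m²/s.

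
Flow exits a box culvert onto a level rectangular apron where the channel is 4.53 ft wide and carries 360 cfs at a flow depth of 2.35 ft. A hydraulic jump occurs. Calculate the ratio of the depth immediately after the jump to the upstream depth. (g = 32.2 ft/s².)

q = Q/b = 360/4.53 = 79.5 ft²/s; V₁ = q/y₁ = 33.8 ft/s. Fr₁ = V₁/√(g·y₁) = 3.89.
Sequent-depth ratio: y₂/y₁ = ½[√(1 + 8Fr₁²) − 1] = ½[√121.9 − 1] = 5.02.

y₂/y₁ = 5.02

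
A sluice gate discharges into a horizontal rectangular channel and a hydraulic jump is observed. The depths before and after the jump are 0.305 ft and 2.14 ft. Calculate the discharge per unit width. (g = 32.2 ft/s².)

q = 5.07 ft²/s

For a rectangular channel the momentum equation gives q² = ½·g·y₁·y₂·(y₁ + y₂) = ½×32.2×0.305×2.14×2.45 = 25.7.
q = √25.7 = 5.07 ft²/s.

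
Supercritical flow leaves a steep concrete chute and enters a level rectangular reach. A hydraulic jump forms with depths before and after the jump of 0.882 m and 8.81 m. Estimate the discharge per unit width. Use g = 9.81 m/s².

For a rectangular channel the momentum equation gives q² = ½·g·y₁·y₂·(y₁ + y₂) = ½×9.81×0.882×8.81×9.69 = 369.
q = √369 = 19.2 m²/s.

q = 19.2 m²/s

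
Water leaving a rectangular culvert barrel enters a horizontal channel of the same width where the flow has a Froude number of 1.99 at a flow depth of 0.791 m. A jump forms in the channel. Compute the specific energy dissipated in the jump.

Fr₁ = 1.99 (given).
Bélanger equation: y₂/y₁ = ½[√(1 + 8Fr₁²) − 1] = ½[√32.68 − 1] = 2.36.
y₂ = 2.36 × 0.791 = 1.87 m.
V₁ = Fr₁·√(g·y₁) = 1.99×√(9.81×0.791) = 5.54 m/s; q = V₁·y₁ = 4.38 m²/s. V₂ = q/y₂ = 4.38/1.87 = 2.35 m/s. E₁ = y₁ + V₁²/2g = 2.36 m; E₂ = y₂ + V₂²/2g = 2.15 m. ΔE = E₁ − E₂ = 0.210 m.

ΔE = 0.210 m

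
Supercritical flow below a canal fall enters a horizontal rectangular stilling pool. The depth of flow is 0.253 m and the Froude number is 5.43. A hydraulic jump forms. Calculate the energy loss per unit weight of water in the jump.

Fr₁ = 5.43 (given).
From the momentum equation for a rectangular channel, y₂/y₁ = ½[√(1 + 8Fr₁²) − 1] = ½[√236.9 − 1] = 7.20.
y₂ = 7.20 × 0.253 = 1.82 m.
V₁ = Fr₁·√(g·y₁) = 5.43×√(9.81×0.253) = 8.55 m/s; q = V₁·y₁ = 2.16 m²/s. V₂ = q/y₂ = 2.16/1.82 = 1.19 m/s. E₁ = y₁ + V₁²/2g = 3.98 m; E₂ = y₂ + V₂²/2g = 1.89 m. ΔE = E₁ − E₂ = 2.09 m.

ΔE = 2.09 m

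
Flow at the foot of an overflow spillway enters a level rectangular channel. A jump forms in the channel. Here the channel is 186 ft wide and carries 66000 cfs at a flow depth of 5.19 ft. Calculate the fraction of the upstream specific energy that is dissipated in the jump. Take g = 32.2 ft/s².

q = Q/b = 66000/186 = 355 ft²/s; V₁ = q/y₁ = 68.4 ft/s. Fr₁ = V₁/√(g·y₁) = 5.29.
From the momentum equation for a rectangular channel, y₂/y₁ = ½[√(1 + 8Fr₁²) − 1] = ½[√224.8 − 1] = 7.00.
y₂ = 7.00 × 5.19 = 36.3 ft.
E₁ = y₁ + V₁²/2g = 77.8 ft. ΔE = (y₂ − y₁)³/(4y₁y₂) = 40.0 ft. ΔE/E₁ = 40.0/77.8 = 0.514.

ΔE/E₁ = 0.514 (51.4%)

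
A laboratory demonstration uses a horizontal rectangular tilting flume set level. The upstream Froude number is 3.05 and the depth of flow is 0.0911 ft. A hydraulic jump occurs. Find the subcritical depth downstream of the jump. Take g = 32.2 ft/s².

y₂ = 0.350 ft

Fr₁ = 3.05 (given).
By Bélanger, y₂/y₁ = ½[√(1 + 8Fr₁²) − 1] = ½[√75.42 − 1] = 3.84.
y₂ = 3.84 × 0.0911 = 0.350 ft.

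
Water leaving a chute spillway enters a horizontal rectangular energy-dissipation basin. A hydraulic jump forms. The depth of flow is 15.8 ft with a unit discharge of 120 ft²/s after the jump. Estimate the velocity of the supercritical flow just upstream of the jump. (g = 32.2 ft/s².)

V₁ = 39.9 ft/s

V₂ = q/y₂ = 120/15.8 = 7.59 ft/s; Fr₂ = V₂/√(g·y₂) = 0.337.
The Bélanger relation is symmetric: y₁/y₂ = ½[√(1 + 8Fr₂²) − 1] = ½[√1.907 − 1] = 0.190.
y₁ = 0.190 × 15.8 = 3.01 ft.
V₁ = q/y₁ = 120/3.01 = 39.9 ft/s.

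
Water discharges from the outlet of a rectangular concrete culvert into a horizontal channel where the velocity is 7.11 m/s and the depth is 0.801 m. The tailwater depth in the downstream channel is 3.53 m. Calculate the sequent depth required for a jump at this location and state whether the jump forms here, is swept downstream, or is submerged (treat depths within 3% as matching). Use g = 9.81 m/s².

y₂ = 2.50 m; the jump is submerged

Fr₁ = V₁/√(g·y₁) = 7.11/√(9.81×0.801) = 2.54.
By Bélanger, y₂/y₁ = ½[√(1 + 8Fr₁²) − 1] = ½[√52.47 − 1] = 3.12.
y₂ = 3.12 × 0.801 = 2.50 m.
Tailwater y_tw = 3.53 m: y_tw > y₂, so the jump is submerged.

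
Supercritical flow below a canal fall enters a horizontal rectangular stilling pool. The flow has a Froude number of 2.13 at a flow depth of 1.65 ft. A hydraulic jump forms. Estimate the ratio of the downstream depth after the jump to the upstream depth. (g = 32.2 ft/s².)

Fr₁ = 2.13 (given).
Conjugate-depth relation: y₂/y₁ = ½[√(1 + 8Fr₁²) − 1] = ½[√37.30 − 1] = 2.55.

y₂/y₁ = 2.55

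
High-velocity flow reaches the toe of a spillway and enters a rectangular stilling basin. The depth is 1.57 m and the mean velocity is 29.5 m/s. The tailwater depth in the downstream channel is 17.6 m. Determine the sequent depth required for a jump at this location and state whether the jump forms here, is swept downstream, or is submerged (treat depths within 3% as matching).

Fr₁ = V₁/√(g·y₁) = 29.5/√(9.81×1.57) = 7.52.
By Bélanger, y₂/y₁ = ½[√(1 + 8Fr₁²) − 1] = ½[√453.0 − 1] = 10.1.
y₂ = 10.1 × 1.57 = 15.9 m.
Tailwater y_tw = 17.6 m: y_tw > y₂, so the jump is submerged.

y₂ = 15.9 m; the jump is submerged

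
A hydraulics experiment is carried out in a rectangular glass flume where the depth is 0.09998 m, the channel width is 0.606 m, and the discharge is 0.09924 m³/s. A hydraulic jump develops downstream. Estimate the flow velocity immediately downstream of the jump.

q = Q/b = 0.09924/0.606 = 0.1638 m²/s; V₁ = q/y₁ = 1.638 m/s. Fr₁ = V₁/√(g·y₁) = 1.654.
From the momentum equation for a rectangular channel, y₂/y₁ = ½[√(1 + 8Fr₁²) − 1] = ½[√22.883 − 1] = 1.892.
y₂ = 1.892 × 0.09998 = 0.1891 m.
V₂ = q/y₂ = 0.1638/0.1891 = 0.8658 m/s.

V₂ = 0.8658 m/s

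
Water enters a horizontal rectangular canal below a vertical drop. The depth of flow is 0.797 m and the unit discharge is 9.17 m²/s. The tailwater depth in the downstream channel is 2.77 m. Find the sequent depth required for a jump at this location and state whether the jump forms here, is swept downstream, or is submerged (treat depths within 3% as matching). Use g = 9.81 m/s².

y₂ = 4.26 m; the jump is swept downstream

V₁ = q/y₁ = 9.17/0.797 = 11.5 m/s. Fr₁ = V₁/√(g·y₁) = 11.5/√(9.81×0.797) = 4.11.
Sequent-depth ratio: y₂/y₁ = ½[√(1 + 8Fr₁²) − 1] = ½[√136.5 − 1] = 5.34.
y₂ = 5.34 × 0.797 = 4.26 m.
Tailwater y_tw = 2.77 m: y_tw < y₂, so the jump is swept downstream.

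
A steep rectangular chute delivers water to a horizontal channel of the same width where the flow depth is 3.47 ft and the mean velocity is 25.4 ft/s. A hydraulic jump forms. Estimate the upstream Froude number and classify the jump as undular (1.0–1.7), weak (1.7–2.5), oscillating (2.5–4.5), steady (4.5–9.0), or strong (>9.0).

Fr₁ = 2.40; weak jump

Fr₁ = V₁/√(g·y₁) = 25.4/√(32.2×3.47) = 2.40.
Fr₁ = 2.40 lies in the weak range.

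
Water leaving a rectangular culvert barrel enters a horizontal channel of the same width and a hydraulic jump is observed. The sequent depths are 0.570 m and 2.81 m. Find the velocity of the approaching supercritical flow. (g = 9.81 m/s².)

For a rectangular channel the momentum equation gives q² = ½·g·y₁·y₂·(y₁ + y₂) = ½×9.81×0.570×2.81×3.38 = 26.6.
q = √26.6 = 5.15 m²/s.
V₁ = q/y₁ = 5.15/0.570 = 9.04 m/s.

V₁ = 9.04 m/s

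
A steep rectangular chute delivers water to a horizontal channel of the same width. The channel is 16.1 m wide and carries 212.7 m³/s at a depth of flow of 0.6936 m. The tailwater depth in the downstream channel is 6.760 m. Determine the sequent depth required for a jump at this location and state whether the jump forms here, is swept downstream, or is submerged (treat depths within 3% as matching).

q = Q/b = 212.7/16.1 = 13.21 m²/s; V₁ = q/y₁ = 19.05 m/s. Fr₁ = V₁/√(g·y₁) = 7.302.
From the momentum equation for a rectangular channel, y₂/y₁ = ½[√(1 + 8Fr₁²) − 1] = ½[√427.56 − 1] = 9.839.
y₂ = 9.839 × 0.6936 = 6.824 m.
Tailwater y_tw = 6.760 m: y_tw ≈ y₂, so the jump forms here.

y₂ = 6.824 m; the jump forms here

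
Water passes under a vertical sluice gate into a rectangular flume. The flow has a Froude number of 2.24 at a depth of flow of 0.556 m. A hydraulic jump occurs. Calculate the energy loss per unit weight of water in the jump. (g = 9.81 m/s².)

Fr₁ = 2.24 (given).
Bélanger equation: y₂/y₁ = ½[√(1 + 8Fr₁²) − 1] = ½[√41.14 − 1] = 2.71.
y₂ = 2.71 × 0.556 = 1.51 m.
V₁ = Fr₁·√(g·y₁) = 2.24×√(9.81×0.556) = 5.23 m/s; q = V₁·y₁ = 2.91 m²/s. V₂ = q/y₂ = 2.91/1.51 = 1.93 m/s. E₁ = y₁ + V₁²/2g = 1.95 m; E₂ = y₂ + V₂²/2g = 1.70 m. ΔE = E₁ − E₂ = 0.255 m.

ΔE = 0.255 m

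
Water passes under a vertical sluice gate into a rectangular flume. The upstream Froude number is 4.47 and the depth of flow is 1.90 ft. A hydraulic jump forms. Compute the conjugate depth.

y₂ = 11.1 ft

Fr₁ = 4.47 (given).
By Bélanger, y₂/y₁ = ½[√(1 + 8Fr₁²) − 1] = ½[√160.8 − 1] = 5.84.
y₂ = 5.84 × 1.90 = 11.1 ft.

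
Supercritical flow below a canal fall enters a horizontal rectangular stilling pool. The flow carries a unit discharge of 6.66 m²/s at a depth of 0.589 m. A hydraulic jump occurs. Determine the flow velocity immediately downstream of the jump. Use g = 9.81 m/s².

V₂ = 1.83 m/s

V₁ = q/y₁ = 6.66/0.589 = 11.3 m/s. Fr₁ = V₁/√(g·y₁) = 11.3/√(9.81×0.589) = 4.70.
By Bélanger, y₂/y₁ = ½[√(1 + 8Fr₁²) − 1] = ½[√178.0 − 1] = 6.17.
y₂ = 6.17 × 0.589 = 3.63 m.
V₂ = q/y₂ = 6.66/3.63 = 1.83 m/s.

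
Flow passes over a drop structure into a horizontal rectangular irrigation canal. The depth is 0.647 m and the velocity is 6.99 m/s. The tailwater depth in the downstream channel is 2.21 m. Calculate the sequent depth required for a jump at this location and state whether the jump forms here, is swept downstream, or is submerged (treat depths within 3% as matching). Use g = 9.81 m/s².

Fr₁ = V₁/√(g·y₁) = 6.99/√(9.81×0.647) = 2.77.
By Bélanger, y₂/y₁ = ½[√(1 + 8Fr₁²) − 1] = ½[√62.58 − 1] = 3.46.
y₂ = 3.46 × 0.647 = 2.24 m.
Tailwater y_tw = 2.21 m: y_tw ≈ y₂, so the jump forms here.

y₂ = 2.24 m; the jump forms here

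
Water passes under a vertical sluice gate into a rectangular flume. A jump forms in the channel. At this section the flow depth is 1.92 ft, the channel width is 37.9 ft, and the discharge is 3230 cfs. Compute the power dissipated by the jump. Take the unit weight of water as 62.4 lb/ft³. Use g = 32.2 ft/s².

P = 6439 hp

q = Q/b = 3230/37.9 = 85.2 ft²/s; V₁ = q/y₁ = 44.4 ft/s. Fr₁ = V₁/√(g·y₁) = 5.65.
By Bélanger, y₂/y₁ = ½[√(1 + 8Fr₁²) − 1] = ½[√256.0 − 1] = 7.50.
y₂ = 7.50 × 1.92 = 14.4 ft.
Head loss: ΔE = (y₂ − y₁)³/(4y₁y₂) = (14.4 − 1.92)³/(4×1.92×14.4) = 1943/111 = 17.6 ft.
P = γ·Q·ΔE/550 = 62.4 × 3230 × 17.6 / 550 = 6439 hp.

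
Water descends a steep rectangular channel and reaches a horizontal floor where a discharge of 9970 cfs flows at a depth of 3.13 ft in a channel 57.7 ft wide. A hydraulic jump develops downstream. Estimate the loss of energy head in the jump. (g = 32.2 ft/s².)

q = Q/b = 9970/57.7 = 173 ft²/s; V₁ = q/y₁ = 55.2 ft/s. Fr₁ = V₁/√(g·y₁) = 5.50.
Sequent-depth ratio: y₂/y₁ = ½[√(1 + 8Fr₁²) − 1] = ½[√242.9 − 1] = 7.29.
y₂ = 7.29 × 3.13 = 22.8 ft.
V₂ = q/y₂ = 173/22.8 = 7.57 ft/s. E₁ = y₁ + V₁²/2g = 50.5 ft; E₂ = y₂ + V₂²/2g = 23.7 ft. ΔE = E₁ − E₂ = 26.7 ft.

ΔE = 26.7 ft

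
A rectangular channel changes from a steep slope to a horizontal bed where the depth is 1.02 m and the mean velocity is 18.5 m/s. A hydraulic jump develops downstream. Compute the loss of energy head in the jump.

ΔE = 10.2 m

Fr₁ = V₁/√(g·y₁) = 18.5/√(9.81×1.02) = 5.85.
By Bélanger, y₂/y₁ = ½[√(1 + 8Fr₁²) − 1] = ½[√274.6 − 1] = 7.79.
y₂ = 7.79 × 1.02 = 7.94 m.
q = V₁·y₁ = 18.5 × 1.02 = 18.9 m²/s. V₂ = q/y₂ = 18.9/7.94 = 2.38 m/s. E₁ = y₁ + V₁²/2g = 18.5 m; E₂ = y₂ + V₂²/2g = 8.23 m. ΔE = E₁ − E₂ = 10.2 m.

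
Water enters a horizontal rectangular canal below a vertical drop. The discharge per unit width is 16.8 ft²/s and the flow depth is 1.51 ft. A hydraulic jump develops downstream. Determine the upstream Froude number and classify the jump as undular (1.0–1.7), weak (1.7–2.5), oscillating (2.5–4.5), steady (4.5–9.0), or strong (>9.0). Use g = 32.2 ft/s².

V₁ = q/y₁ = 16.8/1.51 = 11.1 ft/s. Fr₁ = V₁/√(g·y₁) = 11.1/√(32.2×1.51) = 1.60.
Fr₁ = 1.60 lies in the undular range.

Fr₁ = 1.60; undular jump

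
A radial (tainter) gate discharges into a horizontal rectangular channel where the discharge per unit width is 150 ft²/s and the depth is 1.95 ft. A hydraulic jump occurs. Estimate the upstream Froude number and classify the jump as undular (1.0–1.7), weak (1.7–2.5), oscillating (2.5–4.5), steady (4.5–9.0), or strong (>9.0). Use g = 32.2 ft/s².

Fr₁ = 9.71; strong jump

V₁ = q/y₁ = 150/1.95 = 76.9 ft/s. Fr₁ = V₁/√(g·y₁) = 76.9/√(32.2×1.95) = 9.71.
Fr₁ = 9.71 lies in the strong range.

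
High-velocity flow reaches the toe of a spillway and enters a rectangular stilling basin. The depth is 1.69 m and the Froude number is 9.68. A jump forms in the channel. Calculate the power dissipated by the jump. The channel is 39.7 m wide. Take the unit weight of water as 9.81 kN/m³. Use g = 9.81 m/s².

Fr₁ = 9.68 (given).
By Bélanger, y₂/y₁ = ½[√(1 + 8Fr₁²) − 1] = ½[√750.6 − 1] = 13.2.
y₂ = 13.2 × 1.69 = 22.3 m.
V₁ = Fr₁·√(g·y₁) = 9.68×√(9.81×1.69) = 39.4 m/s; q = V₁·y₁ = 66.6 m²/s. V₂ = q/y₂ = 66.6/22.3 = 2.99 m/s. E₁ = y₁ + V₁²/2g = 80.9 m; E₂ = y₂ + V₂²/2g = 22.8 m. ΔE = E₁ − E₂ = 58.1 m.
Q = q·b = 66.6 × 39.7 = 2644 m³/s. P = γ·Q·ΔE = 9.81 × 2644 × 58.1 = 1507429 kW.

P = 1507429 kW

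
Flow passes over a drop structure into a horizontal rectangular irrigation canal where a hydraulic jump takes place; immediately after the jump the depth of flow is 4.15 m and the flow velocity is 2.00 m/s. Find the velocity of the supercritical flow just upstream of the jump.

V₁ = 11.9 m/s

Fr₂ = V₂/√(g·y₂) = 2.00/√(9.81×4.15) = 0.313.
Applying the sequent-depth relation in reverse, y₁/y₂ = ½[√(1 + 8Fr₂²) − 1] = ½[√1.786 − 1] = 0.168.
y₁ = 0.168 × 4.15 = 0.698 m.
V₁ = q/y₁ = 8.30/0.698 = 11.9 m/s.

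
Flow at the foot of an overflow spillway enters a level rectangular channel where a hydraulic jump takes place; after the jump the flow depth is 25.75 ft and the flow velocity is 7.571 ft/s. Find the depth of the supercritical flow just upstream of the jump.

Fr₂ = V₂/√(g·y₂) = 7.571/√(32.2×25.75) = 0.2629.
Since the conjugate-depth ratio holds either way, y₁/y₂ = ½[√(1 + 8Fr₂²) − 1] = ½[√1.5530 − 1] = 0.1231.
y₁ = 0.1231 × 25.75 = 3.170 ft.

y₁ = 3.170 ft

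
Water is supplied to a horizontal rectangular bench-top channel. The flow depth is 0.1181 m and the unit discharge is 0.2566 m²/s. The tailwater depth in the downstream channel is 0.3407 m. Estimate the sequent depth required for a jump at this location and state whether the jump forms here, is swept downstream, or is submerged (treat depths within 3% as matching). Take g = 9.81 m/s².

V₁ = q/y₁ = 0.2566/0.1181 = 2.173 m/s. Fr₁ = V₁/√(g·y₁) = 2.173/√(9.81×0.1181) = 2.019.
By Bélanger, y₂/y₁ = ½[√(1 + 8Fr₁²) − 1] = ½[√33.598 − 1] = 2.398.
y₂ = 2.398 × 0.1181 = 0.2832 m.
Tailwater y_tw = 0.3407 m: y_tw > y₂, so the jump is submerged.

y₂ = 0.2832 m; the jump is submerged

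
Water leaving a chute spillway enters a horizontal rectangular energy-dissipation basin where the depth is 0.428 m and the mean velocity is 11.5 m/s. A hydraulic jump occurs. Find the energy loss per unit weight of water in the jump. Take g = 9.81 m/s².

ΔE = 3.86 m

Fr₁ = V₁/√(g·y₁) = 11.5/√(9.81×0.428) = 5.61.
Conjugate-depth relation: y₂/y₁ = ½[√(1 + 8Fr₁²) − 1] = ½[√253.0 − 1] = 7.45.
y₂ = 7.45 × 0.428 = 3.19 m.
Head loss: ΔE = (y₂ − y₁)³/(4y₁y₂) = (3.19 − 0.428)³/(4×0.428×3.19) = 21.1/5.46 = 3.86 m.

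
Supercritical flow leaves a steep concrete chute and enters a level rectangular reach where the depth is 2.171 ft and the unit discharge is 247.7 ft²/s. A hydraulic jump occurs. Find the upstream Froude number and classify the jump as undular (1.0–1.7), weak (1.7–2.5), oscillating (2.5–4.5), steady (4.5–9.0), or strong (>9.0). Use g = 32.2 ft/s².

Fr₁ = 13.65; strong jump

V₁ = q/y₁ = 247.7/2.171 = 114.1 ft/s. Fr₁ = V₁/√(g·y₁) = 114.1/√(32.2×2.171) = 13.65.
Fr₁ = 13.65 lies in the strong range.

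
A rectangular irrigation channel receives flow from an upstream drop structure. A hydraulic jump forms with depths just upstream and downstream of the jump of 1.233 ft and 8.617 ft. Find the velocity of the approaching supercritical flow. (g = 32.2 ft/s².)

For a rectangular channel the momentum equation gives q² = ½·g·y₁·y₂·(y₁ + y₂) = ½×32.2×1.233×8.617×9.850 = 1685.
q = √1685 = 41.05 ft²/s.
V₁ = q/y₁ = 41.05/1.233 = 33.29 ft/s.

V₁ = 33.29 ft/s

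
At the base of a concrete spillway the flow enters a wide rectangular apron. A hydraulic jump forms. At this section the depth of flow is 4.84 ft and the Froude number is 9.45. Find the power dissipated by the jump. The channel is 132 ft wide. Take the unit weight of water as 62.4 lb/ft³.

Fr₁ = 9.45 (given).
From the momentum equation for a rectangular channel, y₂/y₁ = ½[√(1 + 8Fr₁²) − 1] = ½[√715.4 − 1] = 12.9.
y₂ = 12.9 × 4.84 = 62.3 ft.
Head loss: ΔE = (y₂ − y₁)³/(4y₁y₂) = (62.3 − 4.84)³/(4×4.84×62.3) = 189798/1206 = 157 ft.
V₁ = Fr₁·√(g·y₁) = 9.45×√(32.2×4.84) = 118 ft/s; q = V₁·y₁ = 571 ft²/s. Q = q·b = 571 × 132 = 75371 cfs. P = γ·Q·ΔE/550 = 62.4 × 75371 × 157 / 550 = 1345431 hp.

P = 1345431 hp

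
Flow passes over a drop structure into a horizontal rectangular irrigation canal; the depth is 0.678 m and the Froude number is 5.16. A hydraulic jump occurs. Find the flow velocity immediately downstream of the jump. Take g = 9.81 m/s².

Fr₁ = 5.16 (given).
Sequent-depth ratio: y₂/y₁ = ½[√(1 + 8Fr₁²) − 1] = ½[√214.0 − 1] = 6.81.
y₂ = 6.81 × 0.678 = 4.62 m.
V₁ = Fr₁·√(g·y₁) = 5.16×√(9.81×0.678) = 13.3 m/s; q = V₁·y₁ = 9.02 m²/s.
V₂ = q/y₂ = 9.02/4.62 = 1.95 m/s.

V₂ = 1.95 m/s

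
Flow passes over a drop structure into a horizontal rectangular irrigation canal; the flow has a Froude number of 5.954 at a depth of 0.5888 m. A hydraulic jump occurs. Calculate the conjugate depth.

Fr₁ = 5.954 (given).
Sequent-depth ratio: y₂/y₁ = ½[√(1 + 8Fr₁²) − 1] = ½[√284.60 − 1] = 7.935.
y₂ = 7.935 × 0.5888 = 4.672 m.

y₂ = 4.672 m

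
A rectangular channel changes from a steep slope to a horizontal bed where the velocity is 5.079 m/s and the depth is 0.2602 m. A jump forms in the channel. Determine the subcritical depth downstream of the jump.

y₂ = 1.047 m

Fr₁ = V₁/√(g·y₁) = 5.079/√(9.81×0.2602) = 3.179.
From the momentum equation for a rectangular channel, y₂/y₁ = ½[√(1 + 8Fr₁²) − 1] = ½[√81.848 − 1] = 4.023.
y₂ = 4.023 × 0.2602 = 1.047 m.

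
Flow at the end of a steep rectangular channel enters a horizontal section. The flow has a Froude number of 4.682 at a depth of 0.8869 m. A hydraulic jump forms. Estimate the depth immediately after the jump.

Fr₁ = 4.682 (given).
Sequent-depth ratio: y₂/y₁ = ½[√(1 + 8Fr₁²) − 1] = ½[√176.37 − 1] = 6.140.
y₂ = 6.140 × 0.8869 = 5.446 m.

y₂ = 5.446 m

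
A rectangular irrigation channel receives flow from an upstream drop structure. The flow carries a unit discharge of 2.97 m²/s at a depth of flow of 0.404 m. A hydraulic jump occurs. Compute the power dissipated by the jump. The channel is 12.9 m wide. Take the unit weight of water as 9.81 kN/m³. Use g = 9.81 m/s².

P = 421 kW

V₁ = q/y₁ = 2.97/0.404 = 7.35 m/s. Fr₁ = V₁/√(g·y₁) = 7.35/√(9.81×0.404) = 3.69.
Conjugate-depth relation: y₂/y₁ = ½[√(1 + 8Fr₁²) − 1] = ½[√110.1 − 1] = 4.75.
y₂ = 4.75 × 0.404 = 1.92 m.
V₂ = q/y₂ = 2.97/1.92 = 1.55 m/s. E₁ = y₁ + V₁²/2g = 3.16 m; E₂ = y₂ + V₂²/2g = 2.04 m. ΔE = E₁ − E₂ = 1.12 m.
Q = q·b = 2.97 × 12.9 = 38.3 m³/s. P = γ·Q·ΔE = 9.81 × 38.3 × 1.12 = 421 kW.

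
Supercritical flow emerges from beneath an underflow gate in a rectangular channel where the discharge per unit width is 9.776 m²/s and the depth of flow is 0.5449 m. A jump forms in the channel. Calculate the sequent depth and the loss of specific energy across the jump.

V₁ = q/y₁ = 9.776/0.5449 = 17.94 m/s. Fr₁ = V₁/√(g·y₁) = 17.94/√(9.81×0.5449) = 7.760.
Sequent-depth ratio: y₂/y₁ = ½[√(1 + 8Fr₁²) − 1] = ½[√482.72 − 1] = 10.49.
y₂ = 10.49 × 0.5449 = 5.714 m.
Head loss: ΔE = (y₂ − y₁)³/(4y₁y₂) = (5.714 − 0.5449)³/(4×0.5449×5.714) = 138.1/12.45 = 11.09 m.

y₂ = 5.714 m; ΔE = 11.09 m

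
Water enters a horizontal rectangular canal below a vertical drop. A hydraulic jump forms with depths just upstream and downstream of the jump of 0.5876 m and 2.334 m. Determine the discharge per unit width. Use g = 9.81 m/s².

For a rectangular channel the momentum equation gives q² = ½·g·y₁·y₂·(y₁ + y₂) = ½×9.81×0.5876×2.334×2.922 = 19.65.
q = √19.65 = 4.433 m²/s.

q = 4.433 m²/s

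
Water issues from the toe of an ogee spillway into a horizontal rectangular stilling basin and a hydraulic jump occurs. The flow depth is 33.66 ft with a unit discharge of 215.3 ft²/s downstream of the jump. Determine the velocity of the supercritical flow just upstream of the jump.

V₁ = 90.70 ft/s

V₂ = q/y₂ = 215.3/33.66 = 6.396 ft/s; Fr₂ = V₂/√(g·y₂) = 0.1943.
Since the conjugate-depth ratio holds either way, y₁/y₂ = ½[√(1 + 8Fr₂²) − 1] = ½[√1.3020 − 1] = 0.07052.
y₁ = 0.07052 × 33.66 = 2.374 ft.
V₁ = q/y₁ = 215.3/2.374 = 90.70 ft/s.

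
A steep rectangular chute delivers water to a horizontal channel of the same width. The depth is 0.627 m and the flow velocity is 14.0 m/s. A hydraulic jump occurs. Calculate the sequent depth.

y₂ = 4.70 m

Fr₁ = V₁/√(g·y₁) = 14.0/√(9.81×0.627) = 5.64.
Sequent-depth ratio: y₂/y₁ = ½[√(1 + 8Fr₁²) − 1] = ½[√255.9 − 1] = 7.50.
y₂ = 7.50 × 0.627 = 4.70 m.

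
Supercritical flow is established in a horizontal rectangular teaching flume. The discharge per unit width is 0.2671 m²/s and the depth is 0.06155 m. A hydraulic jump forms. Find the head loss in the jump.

V₁ = q/y₁ = 0.2671/0.06155 = 4.340 m/s. Fr₁ = V₁/√(g·y₁) = 4.340/√(9.81×0.06155) = 5.585.
Bélanger equation: y₂/y₁ = ½[√(1 + 8Fr₁²) − 1] = ½[√250.51 − 1] = 7.414.
y₂ = 7.414 × 0.06155 = 0.4563 m.
V₂ = q/y₂ = 0.2671/0.4563 = 0.5853 m/s. E₁ = y₁ + V₁²/2g = 1.021 m; E₂ = y₂ + V₂²/2g = 0.4738 m. ΔE = E₁ − E₂ = 0.5476 m.

ΔE = 0.5476 m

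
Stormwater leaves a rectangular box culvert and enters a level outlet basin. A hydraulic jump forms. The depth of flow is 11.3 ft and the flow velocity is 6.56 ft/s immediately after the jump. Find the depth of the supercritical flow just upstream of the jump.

y₁ = 2.23 ft

Fr₂ = V₂/√(g·y₂) = 6.56/√(32.2×11.3) = 0.344.
Applying the sequent-depth relation in reverse, y₁/y₂ = ½[√(1 + 8Fr₂²) − 1] = ½[√1.946 − 1] = 0.198.
y₁ = 0.198 × 11.3 = 2.23 ft.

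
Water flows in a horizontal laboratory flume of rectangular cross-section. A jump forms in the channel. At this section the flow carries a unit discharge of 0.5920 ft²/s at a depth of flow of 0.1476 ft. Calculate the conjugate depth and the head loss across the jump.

y₂ = 0.3173 ft; ΔE = 0.02607 ft

V₁ = q/y₁ = 0.5920/0.1476 = 4.011 ft/s. Fr₁ = V₁/√(g·y₁) = 4.011/√(32.2×0.1476) = 1.840.
By Bélanger, y₂/y₁ = ½[√(1 + 8Fr₁²) − 1] = ½[√28.078 − 1] = 2.149.
y₂ = 2.149 × 0.1476 = 0.3173 ft.
V₂ = q/y₂ = 0.5920/0.3173 = 1.866 ft/s. E₁ = y₁ + V₁²/2g = 0.3974 ft; E₂ = y₂ + V₂²/2g = 0.3713 ft. ΔE = E₁ − E₂ = 0.02607 ft.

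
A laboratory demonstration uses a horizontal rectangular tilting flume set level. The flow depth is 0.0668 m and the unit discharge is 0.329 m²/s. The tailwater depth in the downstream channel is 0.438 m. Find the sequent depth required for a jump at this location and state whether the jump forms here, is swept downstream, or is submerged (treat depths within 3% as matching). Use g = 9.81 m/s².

y₂ = 0.542 m; the jump is swept downstream

V₁ = q/y₁ = 0.329/0.0668 = 4.93 m/s. Fr₁ = V₁/√(g·y₁) = 4.93/√(9.81×0.0668) = 6.08.
Conjugate-depth relation: y₂/y₁ = ½[√(1 + 8Fr₁²) − 1] = ½[√297.1 − 1] = 8.12.
y₂ = 8.12 × 0.0668 = 0.542 m.
Tailwater y_tw = 0.438 m: y_tw < y₂, so the jump is swept downstream.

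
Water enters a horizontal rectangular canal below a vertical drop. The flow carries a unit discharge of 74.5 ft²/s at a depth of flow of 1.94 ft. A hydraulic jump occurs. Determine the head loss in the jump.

ΔE = 11.9 ft

V₁ = q/y₁ = 74.5/1.94 = 38.4 ft/s. Fr₁ = V₁/√(g·y₁) = 38.4/√(32.2×1.94) = 4.86.
Bélanger equation: y₂/y₁ = ½[√(1 + 8Fr₁²) − 1] = ½[√189.9 − 1] = 6.39.
y₂ = 6.39 × 1.94 = 12.4 ft.
V₂ = q/y₂ = 74.5/12.4 = 6.01 ft/s. E₁ = y₁ + V₁²/2g = 24.8 ft; E₂ = y₂ + V₂²/2g = 13.0 ft. ΔE = E₁ − E₂ = 11.9 ft.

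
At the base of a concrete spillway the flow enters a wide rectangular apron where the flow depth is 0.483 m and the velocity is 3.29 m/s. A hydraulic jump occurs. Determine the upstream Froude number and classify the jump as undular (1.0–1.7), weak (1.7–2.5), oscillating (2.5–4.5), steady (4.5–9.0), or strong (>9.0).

Fr₁ = 1.51; undular jump

Fr₁ = V₁/√(g·y₁) = 3.29/√(9.81×0.483) = 1.51.
Fr₁ = 1.51 lies in the undular range.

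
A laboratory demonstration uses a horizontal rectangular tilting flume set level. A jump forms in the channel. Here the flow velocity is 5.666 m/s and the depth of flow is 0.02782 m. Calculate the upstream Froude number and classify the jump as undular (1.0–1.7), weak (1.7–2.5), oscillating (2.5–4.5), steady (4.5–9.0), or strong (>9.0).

Fr₁ = 10.85; strong jump

Fr₁ = V₁/√(g·y₁) = 5.666/√(9.81×0.02782) = 10.85.
Fr₁ = 10.85 lies in the strong range.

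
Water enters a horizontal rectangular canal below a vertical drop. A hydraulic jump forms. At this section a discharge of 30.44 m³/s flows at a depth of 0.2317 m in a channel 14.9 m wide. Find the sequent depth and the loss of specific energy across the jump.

y₂ = 1.804 m; ΔE = 2.325 m

q = Q/b = 30.44/14.9 = 2.043 m²/s; V₁ = q/y₁ = 8.817 m/s. Fr₁ = V₁/√(g·y₁) = 5.848.
Bélanger equation: y₂/y₁ = ½[√(1 + 8Fr₁²) − 1] = ½[√274.63 − 1] = 7.786.
y₂ = 7.786 × 0.2317 = 1.804 m.
V₂ = q/y₂ = 2.043/1.804 = 1.132 m/s. E₁ = y₁ + V₁²/2g = 4.194 m; E₂ = y₂ + V₂²/2g = 1.869 m. ΔE = E₁ − E₂ = 2.325 m.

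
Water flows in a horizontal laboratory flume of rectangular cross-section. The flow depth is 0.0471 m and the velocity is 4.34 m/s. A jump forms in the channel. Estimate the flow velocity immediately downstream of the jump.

V₂ = 0.508 m/s

Fr₁ = V₁/√(g·y₁) = 4.34/√(9.81×0.0471) = 6.38.
Bélanger equation: y₂/y₁ = ½[√(1 + 8Fr₁²) − 1] = ½[√327.1 − 1] = 8.54.
y₂ = 8.54 × 0.0471 = 0.402 m.
q = V₁·y₁ = 4.34 × 0.0471 = 0.204 m²/s.
V₂ = q/y₂ = 0.204/0.402 = 0.508 m/s.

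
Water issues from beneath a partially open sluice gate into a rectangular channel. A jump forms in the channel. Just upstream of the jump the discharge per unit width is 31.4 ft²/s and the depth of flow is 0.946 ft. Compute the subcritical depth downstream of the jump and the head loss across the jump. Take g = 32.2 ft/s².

V₁ = q/y₁ = 31.4/0.946 = 33.2 ft/s. Fr₁ = V₁/√(g·y₁) = 33.2/√(32.2×0.946) = 6.01.
Sequent-depth ratio: y₂/y₁ = ½[√(1 + 8Fr₁²) − 1] = ½[√290.3 − 1] = 8.02.
y₂ = 8.02 × 0.946 = 7.59 ft.
V₂ = q/y₂ = 31.4/7.59 = 4.14 ft/s. E₁ = y₁ + V₁²/2g = 18.1 ft; E₂ = y₂ + V₂²/2g = 7.85 ft. ΔE = E₁ − E₂ = 10.2 ft.

y₂ = 7.59 ft; ΔE = 10.2 ft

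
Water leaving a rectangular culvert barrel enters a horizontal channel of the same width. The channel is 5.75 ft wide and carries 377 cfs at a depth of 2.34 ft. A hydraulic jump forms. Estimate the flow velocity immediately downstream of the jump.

q = Q/b = 377/5.75 = 65.6 ft²/s; V₁ = q/y₁ = 28.0 ft/s. Fr₁ = V₁/√(g·y₁) = 3.23.
From the momentum equation for a rectangular channel, y₂/y₁ = ½[√(1 + 8Fr₁²) − 1] = ½[√84.36 − 1] = 4.09.
y₂ = 4.09 × 2.34 = 9.58 ft.
V₂ = q/y₂ = 65.6/9.58 = 6.85 ft/s.

V₂ = 6.85 ft/s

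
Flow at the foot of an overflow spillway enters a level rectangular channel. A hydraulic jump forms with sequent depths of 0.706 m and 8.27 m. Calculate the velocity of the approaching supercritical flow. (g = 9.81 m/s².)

For a rectangular channel the momentum equation gives q² = ½·g·y₁·y₂·(y₁ + y₂) = ½×9.81×0.706×8.27×8.98 = 257.
q = √257 = 16.0 m²/s.
V₁ = q/y₁ = 16.0/0.706 = 22.7 m/s.

V₁ = 22.7 m/s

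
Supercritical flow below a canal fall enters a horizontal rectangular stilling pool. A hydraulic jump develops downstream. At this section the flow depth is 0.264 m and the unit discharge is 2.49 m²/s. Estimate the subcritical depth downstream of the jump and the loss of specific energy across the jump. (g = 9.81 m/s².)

y₂ = 2.06 m; ΔE = 2.66 m

V₁ = q/y₁ = 2.49/0.264 = 9.43 m/s. Fr₁ = V₁/√(g·y₁) = 9.43/√(9.81×0.264) = 5.86.
Bélanger equation: y₂/y₁ = ½[√(1 + 8Fr₁²) − 1] = ½[√275.8 − 1] = 7.80.
y₂ = 7.80 × 0.264 = 2.06 m.
Head loss: ΔE = (y₂ − y₁)³/(4y₁y₂) = (2.06 − 0.264)³/(4×0.264×2.06) = 5.79/2.18 = 2.66 m.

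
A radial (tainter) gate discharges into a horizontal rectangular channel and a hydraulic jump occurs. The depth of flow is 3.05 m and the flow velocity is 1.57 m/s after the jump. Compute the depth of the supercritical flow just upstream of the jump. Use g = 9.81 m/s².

y₁ = 0.439 m

Fr₂ = V₂/√(g·y₂) = 1.57/√(9.81×3.05) = 0.287.
Applying the sequent-depth relation in reverse, y₁/y₂ = ½[√(1 + 8Fr₂²) − 1] = ½[√1.659 − 1] = 0.144.
y₁ = 0.144 × 3.05 = 0.439 m.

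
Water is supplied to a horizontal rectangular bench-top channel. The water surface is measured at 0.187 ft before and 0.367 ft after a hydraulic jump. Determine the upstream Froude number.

Fr₁ = 1.71

For a rectangular channel the momentum equation gives q² = ½·g·y₁·y₂·(y₁ + y₂) = ½×32.2×0.187×0.367×0.554 = 0.612.
q = √0.612 = 0.782 ft²/s.
V₁ = q/y₁ = 4.18 ft/s; Fr₁ = V₁/√(g·y₁) = 1.71.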